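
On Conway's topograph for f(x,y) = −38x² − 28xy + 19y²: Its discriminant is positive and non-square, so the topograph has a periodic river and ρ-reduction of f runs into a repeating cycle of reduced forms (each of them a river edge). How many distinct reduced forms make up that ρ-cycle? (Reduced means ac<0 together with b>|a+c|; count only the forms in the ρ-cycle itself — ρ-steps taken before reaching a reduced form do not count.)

D = 3672, ⌊√D⌋ = 60
descent: ρ → (19,28,-38)  [lands on river]
river: ρ → (-38,48,9)
river: ρ → (9,60,-2)
river: ρ → (-2,60,9)
river: ρ → (9,48,-38)
river: ρ → (-38,28,19)
river: ρ → (19,48,-18)
river: ρ → (-18,60,1)
river: ρ → (1,60,-18)
river: ρ → (-18,48,19)
ρ-cycle length = 10 (tail of 1 descent step not counted)

10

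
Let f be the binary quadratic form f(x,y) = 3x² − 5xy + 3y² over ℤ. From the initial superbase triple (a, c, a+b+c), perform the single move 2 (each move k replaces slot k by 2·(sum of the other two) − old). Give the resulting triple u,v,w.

start (3,3,1) = (f(1,0),f(0,1),f(1,1))
replace slot 2: 2·(3+1) − 3 = 5 → (3,5,1)

3,5,1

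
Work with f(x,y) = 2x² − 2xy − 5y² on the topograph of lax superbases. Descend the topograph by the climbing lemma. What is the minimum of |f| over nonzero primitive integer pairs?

descent: ρ → (-5,2,2)
descent: ρ → (2,6,-1)  [lands on river]
river: ρ → (-1,6,2)
closes: descent 2, river 2
min |a| on river = 1

1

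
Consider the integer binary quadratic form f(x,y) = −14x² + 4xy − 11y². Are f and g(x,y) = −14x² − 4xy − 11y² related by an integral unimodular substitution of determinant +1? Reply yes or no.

D₁ = -600, D₂ = -600
f is negative-definite; reduce −f:
−f: flip: (14,-4,11)→(11,4,14)
−f: reduced (well bottom): (11,4,14) with a≤c, −a<b≤a
flip sign back: reduced form of f is (-11,-4,-14)
g is negative-definite; reduce −g:
−g: flip: (14,4,11)→(11,-4,14)
−g: reduced (well bottom): (11,-4,14) with a≤c, −a<b≤a
flip sign back: reduced form of g is (-11,4,-14)
reduced forms (-11, -4, -14) vs (-11, 4, -14) ⇒ inequivalent

no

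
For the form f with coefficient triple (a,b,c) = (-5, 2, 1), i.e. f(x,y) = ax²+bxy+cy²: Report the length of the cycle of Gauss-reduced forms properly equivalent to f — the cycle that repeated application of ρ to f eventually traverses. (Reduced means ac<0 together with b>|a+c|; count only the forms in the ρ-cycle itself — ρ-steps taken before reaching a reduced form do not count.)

D = 24, ⌊√D⌋ = 4
descent: ρ → (1,4,-2)  [lands on river]
river: ρ → (-2,4,1)
ρ-cycle length = 2 (tail of 1 descent step not counted)

2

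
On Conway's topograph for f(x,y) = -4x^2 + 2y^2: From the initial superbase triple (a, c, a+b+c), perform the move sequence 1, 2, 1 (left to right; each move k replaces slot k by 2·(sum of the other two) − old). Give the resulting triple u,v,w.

start (-4,2,-2) = (f(1,0),f(0,1),f(1,1))
replace slot 1: 2·(2+(-2)) − (-4) = 4 → (4,2,-2)
replace slot 2: 2·(4+(-2)) − 2 = 2 → (4,2,-2)
replace slot 1: 2·(2+(-2)) − 4 = -4 → (-4,2,-2)

-4,2,-2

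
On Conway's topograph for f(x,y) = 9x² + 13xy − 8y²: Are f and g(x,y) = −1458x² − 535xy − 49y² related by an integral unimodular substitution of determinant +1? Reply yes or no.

D₁ = 457, D₂ = 457
river cycle of f (length 46): (-8, 19, 3), (3, 17, -14), (-14, 11, 6), (6, 13, -12), (-12, 11, 7), (7, 17, -6), (-6, 19, 4), (4, 21, -1), (-1, 21, 4), (4, 19, -6), … (36 more)
river cycle of g (length 46): (-8, 19, 3), (3, 17, -14), (-14, 11, 6), (6, 13, -12), (-12, 11, 7), (7, 17, -6), (-6, 19, 4), (4, 21, -1), (-1, 21, 4), (4, 19, -6), … (36 more)
cycles coincide ⇒ equivalent

yes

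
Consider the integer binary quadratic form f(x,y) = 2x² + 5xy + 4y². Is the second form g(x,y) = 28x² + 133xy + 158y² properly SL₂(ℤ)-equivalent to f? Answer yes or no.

D₁ = -7, D₂ = -7
f: translate: b→1 (≡5 mod 4), so (2,5,4)→(2,1,1)
f: flip: (2,1,1)→(1,-1,2)
f: translate: b→1 (≡-1 mod 2), so (1,-1,2)→(1,1,2)
f: reduced (well bottom): (1,1,2) with a≤c, −a<b≤a
g: translate: b→21 (≡133 mod 56), so (28,133,158)→(28,21,4)
g: flip: (28,21,4)→(4,-21,28)
g: translate: b→3 (≡-21 mod 8), so (4,-21,28)→(4,3,1)
g: flip: (4,3,1)→(1,-3,4)
g: translate: b→1 (≡-3 mod 2), so (1,-3,4)→(1,1,2)
g: reduced (well bottom): (1,1,2) with a≤c, −a<b≤a
reduced forms (1, 1, 2) vs (1, 1, 2) ⇒ equivalent

yes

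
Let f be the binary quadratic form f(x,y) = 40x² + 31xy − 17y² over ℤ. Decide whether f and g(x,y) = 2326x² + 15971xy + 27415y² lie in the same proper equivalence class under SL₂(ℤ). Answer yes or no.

D₁ = 3681, D₂ = 3681
river cycle of f (length 46): (-17, 37, 34), (34, 31, -20), (-20, 49, 16), (16, 47, -23), (-23, 45, 18), (18, 27, -41), (-41, 55, 4), (4, 57, -27), (-27, 51, 10), (10, 49, -32), … (36 more)
river cycle of g (length 46): (40, 31, -17), (-17, 37, 34), (34, 31, -20), (-20, 49, 16), (16, 47, -23), (-23, 45, 18), (18, 27, -41), (-41, 55, 4), (4, 57, -27), (-27, 51, 10), … (36 more)
cycles coincide ⇒ equivalent

yes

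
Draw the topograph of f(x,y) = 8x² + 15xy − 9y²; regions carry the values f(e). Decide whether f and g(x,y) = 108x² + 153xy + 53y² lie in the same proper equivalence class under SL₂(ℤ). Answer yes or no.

D₁ = 513, D₂ = 513
river cycle of f (length 16): (-9, 21, 2), (2, 19, -19), (-19, 19, 2), (2, 21, -9), (-9, 15, 8), (8, 17, -7), (-7, 11, 14), (14, 17, -4), (-4, 15, 18), (18, 21, -1), … (6 more)
river cycle of g (length 16): (8, 15, -9), (-9, 21, 2), (2, 19, -19), (-19, 19, 2), (2, 21, -9), (-9, 15, 8), (8, 17, -7), (-7, 11, 14), (14, 17, -4), (-4, 15, 18), … (6 more)
cycles coincide ⇒ equivalent

yes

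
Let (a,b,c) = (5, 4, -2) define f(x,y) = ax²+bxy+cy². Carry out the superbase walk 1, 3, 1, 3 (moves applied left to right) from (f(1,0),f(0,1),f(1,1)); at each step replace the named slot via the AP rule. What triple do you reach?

start (5,-2,7) = (f(1,0),f(0,1),f(1,1))
replace slot 1: 2·((-2)+7) − 5 = 5 → (5,-2,7)
replace slot 3: 2·(5+(-2)) − 7 = -1 → (5,-2,-1)
replace slot 1: 2·((-2)+(-1)) − 5 = -11 → (-11,-2,-1)
replace slot 3: 2·((-11)+(-2)) − (-1) = -25 → (-11,-2,-25)

-11,-2,-25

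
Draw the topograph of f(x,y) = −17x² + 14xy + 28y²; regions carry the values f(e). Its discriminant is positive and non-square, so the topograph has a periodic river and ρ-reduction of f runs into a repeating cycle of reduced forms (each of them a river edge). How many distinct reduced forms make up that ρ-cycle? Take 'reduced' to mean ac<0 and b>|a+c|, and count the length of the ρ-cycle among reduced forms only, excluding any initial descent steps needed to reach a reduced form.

D = 2100, ⌊√D⌋ = 45
river: ρ → (28,42,-3)
river: ρ → (-3,42,28)
river: ρ → (28,14,-17)
river: ρ → (-17,20,25)
river: ρ → (25,30,-12)
river: ρ → (-12,42,7)
river: ρ → (7,42,-12)
river: ρ → (-12,30,25)
river: ρ → (25,20,-17)
river: ρ → (-17,14,28)
ρ-cycle length = 10 (tail of 0 descent steps not counted)

10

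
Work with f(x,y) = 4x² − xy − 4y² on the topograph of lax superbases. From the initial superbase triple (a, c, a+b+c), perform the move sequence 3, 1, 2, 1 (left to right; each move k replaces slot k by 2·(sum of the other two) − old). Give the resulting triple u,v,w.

start (4,-4,-1) = (f(1,0),f(0,1),f(1,1))
replace slot 3: 2·(4+(-4)) − (-1) = 1 → (4,-4,1)
replace slot 1: 2·((-4)+1) − 4 = -10 → (-10,-4,1)
replace slot 2: 2·((-10)+1) − (-4) = -14 → (-10,-14,1)
replace slot 1: 2·((-14)+1) − (-10) = -16 → (-16,-14,1)

-16,-14,1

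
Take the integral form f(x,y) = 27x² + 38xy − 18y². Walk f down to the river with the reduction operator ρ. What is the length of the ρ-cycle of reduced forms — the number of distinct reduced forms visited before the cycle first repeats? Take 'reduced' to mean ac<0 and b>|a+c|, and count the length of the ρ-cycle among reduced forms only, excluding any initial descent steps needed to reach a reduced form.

D = 3388, ⌊√D⌋ = 58
river: ρ → (-18,34,31)
river: ρ → (31,28,-21)
river: ρ → (-21,56,3)
river: ρ → (3,58,-2)
river: ρ → (-2,58,3)
river: ρ → (3,56,-21)
river: ρ → (-21,28,31)
river: ρ → (31,34,-18)
river: ρ → (-18,38,27)
river: ρ → (27,16,-29)
river: ρ → (-29,42,14)
river: ρ → (14,42,-29)
river: ρ → (-29,16,27)
river: ρ → (27,38,-18)
ρ-cycle length = 14 (tail of 0 descent steps not counted)

14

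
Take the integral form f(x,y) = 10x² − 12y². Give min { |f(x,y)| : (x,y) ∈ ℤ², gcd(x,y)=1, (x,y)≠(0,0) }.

descent: ρ → (-12,0,10)
descent: ρ → (10,20,-2)  [lands on river]
river: ρ → (-2,20,10)
closes: descent 2, river 2
min |a| on river = 2

2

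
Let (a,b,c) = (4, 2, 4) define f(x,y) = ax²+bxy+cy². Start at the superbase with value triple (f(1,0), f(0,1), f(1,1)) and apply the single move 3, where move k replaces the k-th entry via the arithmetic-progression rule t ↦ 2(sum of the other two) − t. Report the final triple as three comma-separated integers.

start (4,4,10) = (f(1,0),f(0,1),f(1,1))
replace slot 3: 2·(4+4) − 10 = 6 → (4,4,6)

4,4,6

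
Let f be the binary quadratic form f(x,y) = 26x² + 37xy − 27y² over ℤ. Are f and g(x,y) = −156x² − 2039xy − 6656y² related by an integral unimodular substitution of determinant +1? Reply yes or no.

D₁ = 4177, D₂ = 4177
river cycle of f (length 126): (-27, 17, 36), (36, 55, -8), (-8, 57, 29), (29, 59, -6), (-6, 61, 19), (19, 53, -18), (-18, 55, 16), (16, 41, -39), (-39, 37, 18), (18, 35, -41), … (116 more)
river cycle of g (length 126): (-27, 17, 36), (36, 55, -8), (-8, 57, 29), (29, 59, -6), (-6, 61, 19), (19, 53, -18), (-18, 55, 16), (16, 41, -39), (-39, 37, 18), (18, 35, -41), … (116 more)
cycles coincide ⇒ equivalent

yes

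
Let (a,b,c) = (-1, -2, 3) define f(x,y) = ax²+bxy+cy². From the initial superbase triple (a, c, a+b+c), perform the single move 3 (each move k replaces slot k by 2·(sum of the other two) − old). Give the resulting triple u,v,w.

start (-1,3,0) = (f(1,0),f(0,1),f(1,1))
replace slot 3: 2·((-1)+3) − 0 = 4 → (-1,3,4)

-1,3,4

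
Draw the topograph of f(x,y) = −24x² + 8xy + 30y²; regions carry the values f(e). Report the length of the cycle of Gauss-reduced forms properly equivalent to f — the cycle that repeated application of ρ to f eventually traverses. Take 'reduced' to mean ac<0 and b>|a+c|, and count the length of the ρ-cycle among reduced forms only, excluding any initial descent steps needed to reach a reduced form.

D = 2944, ⌊√D⌋ = 54
river: ρ → (30,52,-2)
river: ρ → (-2,52,30)
river: ρ → (30,8,-24)
river: ρ → (-24,40,14)
river: ρ → (14,44,-18)
river: ρ → (-18,28,30)
river: ρ → (30,32,-16)
river: ρ → (-16,32,30)
river: ρ → (30,28,-18)
river: ρ → (-18,44,14)
river: ρ → (14,40,-24)
river: ρ → (-24,8,30)
ρ-cycle length = 12 (tail of 0 descent steps not counted)

12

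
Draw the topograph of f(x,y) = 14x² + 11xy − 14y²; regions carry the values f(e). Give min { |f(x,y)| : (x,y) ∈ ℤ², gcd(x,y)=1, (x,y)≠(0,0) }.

river: ρ → (-14,17,11)
river: ρ → (11,27,-4)
river: ρ → (-4,29,4)
river: ρ → (4,27,-11)
river: ρ → (-11,17,14)
river: ρ → (14,11,-14)
closes: descent 0, river 6
min |a| on river = 4

4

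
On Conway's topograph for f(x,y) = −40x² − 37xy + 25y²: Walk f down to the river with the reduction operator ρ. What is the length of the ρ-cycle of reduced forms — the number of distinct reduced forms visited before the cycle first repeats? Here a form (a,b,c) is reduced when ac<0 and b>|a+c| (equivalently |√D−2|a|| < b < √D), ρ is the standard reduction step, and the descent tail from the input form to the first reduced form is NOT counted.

D = 5369, ⌊√D⌋ = 73
descent: ρ → (25,37,-40)  [lands on river]
river: ρ → (-40,43,22)
river: ρ → (22,45,-38)
river: ρ → (-38,31,29)
river: ρ → (29,27,-40)
river: ρ → (-40,53,16)
river: ρ → (16,43,-55)
river: ρ → (-55,67,4)
river: ρ → (4,69,-38)
river: ρ → (-38,7,35)
river: ρ → (35,63,-10)
river: ρ → (-10,57,53)
river: ρ → (53,49,-14)
river: ρ → (-14,63,25)
ρ-cycle length = 14 (tail of 1 descent step not counted)

14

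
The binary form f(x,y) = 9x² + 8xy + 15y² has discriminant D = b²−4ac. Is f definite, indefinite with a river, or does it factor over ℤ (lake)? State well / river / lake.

D = b²−4ac = 8² − 4·9·15 = -476
D < 0 ⇒ definite ⇒ every region one sign ⇒ single well

well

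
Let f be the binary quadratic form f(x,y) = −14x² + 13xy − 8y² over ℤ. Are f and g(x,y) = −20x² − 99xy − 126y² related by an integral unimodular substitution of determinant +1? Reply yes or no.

D₁ = -279, D₂ = -279
f is negative-definite; reduce −f:
−f: flip: (14,-13,8)→(8,13,14)
−f: translate: b→-3 (≡13 mod 16), so (8,13,14)→(8,-3,9)
−f: reduced (well bottom): (8,-3,9) with a≤c, −a<b≤a
flip sign back: reduced form of f is (-8,3,-9)
g is negative-definite; reduce −g:
−g: translate: b→19 (≡99 mod 40), so (20,99,126)→(20,19,8)
−g: flip: (20,19,8)→(8,-19,20)
−g: translate: b→-3 (≡-19 mod 16), so (8,-19,20)→(8,-3,9)
−g: reduced (well bottom): (8,-3,9) with a≤c, −a<b≤a
flip sign back: reduced form of g is (-8,3,-9)
reduced forms (-8, 3, -9) vs (-8, 3, -9) ⇒ equivalent

yes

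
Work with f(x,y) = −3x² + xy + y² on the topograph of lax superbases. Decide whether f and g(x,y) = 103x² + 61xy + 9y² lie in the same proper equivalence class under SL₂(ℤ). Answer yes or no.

D₁ = 13, D₂ = 13
river cycle of f (length 2): (1, 3, -1), (-1, 3, 1)
river cycle of g (length 2): (1, 3, -1), (-1, 3, 1)
cycles coincide ⇒ equivalent

yes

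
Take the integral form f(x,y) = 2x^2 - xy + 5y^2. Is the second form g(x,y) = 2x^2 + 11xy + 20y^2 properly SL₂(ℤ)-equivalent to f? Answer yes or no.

D₁ = -39, D₂ = -39
f: reduced (well bottom): (2,-1,5) with a≤c, −a<b≤a
g: translate: b→-1 (≡11 mod 4), so (2,11,20)→(2,-1,5)
g: reduced (well bottom): (2,-1,5) with a≤c, −a<b≤a
reduced forms (2, -1, 5) vs (2, -1, 5) ⇒ equivalent

yes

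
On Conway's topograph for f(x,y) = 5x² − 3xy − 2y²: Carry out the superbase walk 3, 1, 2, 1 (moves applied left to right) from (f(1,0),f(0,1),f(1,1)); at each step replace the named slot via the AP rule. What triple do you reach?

start (5,-2,0) = (f(1,0),f(0,1),f(1,1))
replace slot 3: 2·(5+(-2)) − 0 = 6 → (5,-2,6)
replace slot 1: 2·((-2)+6) − 5 = 3 → (3,-2,6)
replace slot 2: 2·(3+6) − (-2) = 20 → (3,20,6)
replace slot 1: 2·(20+6) − 3 = 49 → (49,20,6)

49,20,6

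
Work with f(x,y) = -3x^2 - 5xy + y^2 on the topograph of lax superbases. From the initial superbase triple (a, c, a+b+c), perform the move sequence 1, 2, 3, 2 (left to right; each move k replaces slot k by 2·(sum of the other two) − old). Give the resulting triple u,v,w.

start (-3,1,-7) = (f(1,0),f(0,1),f(1,1))
replace slot 1: 2·(1+(-7)) − (-3) = -9 → (-9,1,-7)
replace slot 2: 2·((-9)+(-7)) − 1 = -33 → (-9,-33,-7)
replace slot 3: 2·((-9)+(-33)) − (-7) = -77 → (-9,-33,-77)
replace slot 2: 2·((-9)+(-77)) − (-33) = -139 → (-9,-139,-77)

-9,-139,-77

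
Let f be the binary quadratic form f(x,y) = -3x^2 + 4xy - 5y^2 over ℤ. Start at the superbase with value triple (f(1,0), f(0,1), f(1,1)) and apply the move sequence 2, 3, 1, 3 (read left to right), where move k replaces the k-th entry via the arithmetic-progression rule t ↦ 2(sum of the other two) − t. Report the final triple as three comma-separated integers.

start (-3,-5,-4) = (f(1,0),f(0,1),f(1,1))
replace slot 2: 2·((-3)+(-4)) − (-5) = -9 → (-3,-9,-4)
replace slot 3: 2·((-3)+(-9)) − (-4) = -20 → (-3,-9,-20)
replace slot 1: 2·((-9)+(-20)) − (-3) = -55 → (-55,-9,-20)
replace slot 3: 2·((-55)+(-9)) − (-20) = -108 → (-55,-9,-108)

-55,-9,-108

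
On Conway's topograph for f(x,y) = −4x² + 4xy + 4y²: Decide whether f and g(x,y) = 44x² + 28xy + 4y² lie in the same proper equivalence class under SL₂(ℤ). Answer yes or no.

D₁ = 80, D₂ = 80
river cycle of f (length 2): (4, 4, -4), (-4, 4, 4)
river cycle of g (length 2): (4, 4, -4), (-4, 4, 4)
cycles coincide ⇒ equivalent

yes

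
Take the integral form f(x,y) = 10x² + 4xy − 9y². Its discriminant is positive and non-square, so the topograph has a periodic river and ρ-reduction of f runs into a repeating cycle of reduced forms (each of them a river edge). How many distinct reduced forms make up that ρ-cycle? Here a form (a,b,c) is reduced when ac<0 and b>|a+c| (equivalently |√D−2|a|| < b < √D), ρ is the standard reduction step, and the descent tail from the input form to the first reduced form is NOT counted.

D = 376, ⌊√D⌋ = 19
river: ρ → (-9,14,5)
river: ρ → (5,16,-6)
river: ρ → (-6,8,13)
river: ρ → (13,18,-1)
river: ρ → (-1,18,13)
river: ρ → (13,8,-6)
river: ρ → (-6,16,5)
river: ρ → (5,14,-9)
river: ρ → (-9,4,10)
river: ρ → (10,16,-3)
river: ρ → (-3,14,15)
river: ρ → (15,16,-2)
river: ρ → (-2,16,15)
river: ρ → (15,14,-3)
river: ρ → (-3,16,10)
river: ρ → (10,4,-9)
ρ-cycle length = 16 (tail of 0 descent steps not counted)

16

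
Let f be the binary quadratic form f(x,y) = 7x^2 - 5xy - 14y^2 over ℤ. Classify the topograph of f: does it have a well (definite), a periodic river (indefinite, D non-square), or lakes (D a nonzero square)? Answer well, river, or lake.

D = b²−4ac = (-5)² − 4·7·(-14) = 417
D > 0 non-square ⇒ indefinite ⇒ periodic river

river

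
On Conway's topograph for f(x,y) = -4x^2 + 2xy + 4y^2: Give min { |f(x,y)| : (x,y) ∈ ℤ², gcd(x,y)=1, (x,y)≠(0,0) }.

river: ρ → (4,6,-2)
river: ρ → (-2,6,4)
river: ρ → (4,2,-4)
river: ρ → (-4,6,2)
river: ρ → (2,6,-4)
river: ρ → (-4,2,4)
closes: descent 0, river 6
min |a| on river = 2

2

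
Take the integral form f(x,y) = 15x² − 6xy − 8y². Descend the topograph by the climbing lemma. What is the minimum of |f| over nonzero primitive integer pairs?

descent: ρ → (-8,22,1)  [lands on river]
river: ρ → (1,22,-8)
river: ρ → (-8,10,13)
river: ρ → (13,16,-5)
river: ρ → (-5,14,16)
river: ρ → (16,18,-3)
river: ρ → (-3,18,16)
river: ρ → (16,14,-5)
river: ρ → (-5,16,13)
river: ρ → (13,10,-8)
closes: descent 1, river 10
min |a| on river = 1

1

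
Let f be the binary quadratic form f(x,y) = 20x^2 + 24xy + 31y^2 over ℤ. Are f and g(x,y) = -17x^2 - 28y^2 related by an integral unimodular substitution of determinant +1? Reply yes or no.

D₁ = -1904, D₂ = -1904
f: translate: b→-16 (≡24 mod 40), so (20,24,31)→(20,-16,27)
f: reduced (well bottom): (20,-16,27) with a≤c, −a<b≤a
g is negative-definite; reduce −g:
−g: reduced (well bottom): (17,0,28) with a≤c, −a<b≤a
flip sign back: reduced form of g is (-17,0,-28)
reduced forms (20, -16, 27) vs (-17, 0, -28) ⇒ inequivalent

no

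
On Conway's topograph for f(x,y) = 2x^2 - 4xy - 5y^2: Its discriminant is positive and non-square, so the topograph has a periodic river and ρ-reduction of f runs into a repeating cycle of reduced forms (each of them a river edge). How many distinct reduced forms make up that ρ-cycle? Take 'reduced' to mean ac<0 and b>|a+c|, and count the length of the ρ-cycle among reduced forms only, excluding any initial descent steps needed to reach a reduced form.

D = 56, ⌊√D⌋ = 7
descent: ρ → (-5,4,2)  [lands on river]
river: ρ → (2,4,-5)
river: ρ → (-5,6,1)
river: ρ → (1,6,-5)
ρ-cycle length = 4 (tail of 1 descent step not counted)

4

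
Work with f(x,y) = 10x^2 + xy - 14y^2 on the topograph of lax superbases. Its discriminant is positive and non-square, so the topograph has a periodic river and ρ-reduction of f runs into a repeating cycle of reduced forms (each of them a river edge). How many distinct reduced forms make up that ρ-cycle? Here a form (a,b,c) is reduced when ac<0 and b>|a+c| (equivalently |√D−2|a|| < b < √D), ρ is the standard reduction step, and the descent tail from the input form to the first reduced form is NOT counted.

D = 561, ⌊√D⌋ = 23
descent: ρ → (-14,-1,10)
descent: ρ → (10,21,-3)  [lands on river]
river: ρ → (-3,21,10)
river: ρ → (10,19,-5)
river: ρ → (-5,21,6)
river: ρ → (6,15,-14)
river: ρ → (-14,13,7)
river: ρ → (7,15,-12)
river: ρ → (-12,9,10)
river: ρ → (10,11,-11)
river: ρ → (-11,11,10)
river: ρ → (10,9,-12)
river: ρ → (-12,15,7)
river: ρ → (7,13,-14)
river: ρ → (-14,15,6)
river: ρ → (6,21,-5)
river: ρ → (-5,19,10)
ρ-cycle length = 16 (tail of 2 descent steps not counted)

16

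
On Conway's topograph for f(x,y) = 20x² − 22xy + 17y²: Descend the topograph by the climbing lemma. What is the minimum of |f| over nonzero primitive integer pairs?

translate: b→18 (≡-22 mod 40), so (20,-22,17)→(20,18,15)
flip: (20,18,15)→(15,-18,20)
translate: b→12 (≡-18 mod 30), so (15,-18,20)→(15,12,17)
reduced (well bottom): (15,12,17) with a≤c, −a<b≤a
well minimum = a = 15

15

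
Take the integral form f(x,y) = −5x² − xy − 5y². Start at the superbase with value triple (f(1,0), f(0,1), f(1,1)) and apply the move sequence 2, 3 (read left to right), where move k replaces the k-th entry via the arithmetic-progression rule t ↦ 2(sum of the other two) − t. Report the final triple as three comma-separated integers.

start (-5,-5,-11) = (f(1,0),f(0,1),f(1,1))
replace slot 2: 2·((-5)+(-11)) − (-5) = -27 → (-5,-27,-11)
replace slot 3: 2·((-5)+(-27)) − (-11) = -53 → (-5,-27,-53)

-5,-27,-53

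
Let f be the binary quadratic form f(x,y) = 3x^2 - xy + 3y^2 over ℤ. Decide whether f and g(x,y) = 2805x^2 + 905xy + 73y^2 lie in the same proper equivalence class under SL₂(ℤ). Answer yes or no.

D₁ = -35, D₂ = -35
f: flip: (3,-1,3)→(3,1,3)
f: reduced (well bottom): (3,1,3) with a≤c, −a<b≤a
g: flip: (2805,905,73)→(73,-905,2805)
g: translate: b→-29 (≡-905 mod 146), so (73,-905,2805)→(73,-29,3)
g: flip: (73,-29,3)→(3,29,73)
g: translate: b→-1 (≡29 mod 6), so (3,29,73)→(3,-1,3)
g: flip: (3,-1,3)→(3,1,3)
g: reduced (well bottom): (3,1,3) with a≤c, −a<b≤a
reduced forms (3, 1, 3) vs (3, 1, 3) ⇒ equivalent

yes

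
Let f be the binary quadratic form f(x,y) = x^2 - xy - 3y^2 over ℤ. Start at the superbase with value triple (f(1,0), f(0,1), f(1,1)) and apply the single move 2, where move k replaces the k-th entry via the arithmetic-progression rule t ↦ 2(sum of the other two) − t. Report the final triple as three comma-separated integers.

start (1,-3,-3) = (f(1,0),f(0,1),f(1,1))
replace slot 2: 2·(1+(-3)) − (-3) = -1 → (1,-1,-3)

1,-1,-3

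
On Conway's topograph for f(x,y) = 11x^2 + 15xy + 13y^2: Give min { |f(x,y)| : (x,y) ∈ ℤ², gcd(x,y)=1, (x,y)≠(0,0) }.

translate: b→-7 (≡15 mod 22), so (11,15,13)→(11,-7,9)
flip: (11,-7,9)→(9,7,11)
reduced (well bottom): (9,7,11) with a≤c, −a<b≤a
well minimum = a = 9

9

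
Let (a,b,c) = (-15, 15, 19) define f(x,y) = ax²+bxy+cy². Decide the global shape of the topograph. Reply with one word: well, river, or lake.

D = b²−4ac = 15² − 4·(-15)·19 = 1365
D > 0 non-square ⇒ indefinite ⇒ periodic river

river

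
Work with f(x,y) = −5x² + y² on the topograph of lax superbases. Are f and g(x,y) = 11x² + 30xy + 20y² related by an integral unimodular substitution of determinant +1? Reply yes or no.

D₁ = 20, D₂ = 20
river cycle of f (length 2): (1, 4, -1), (-1, 4, 1)
river cycle of g (length 2): (1, 4, -1), (-1, 4, 1)
cycles coincide ⇒ equivalent

yes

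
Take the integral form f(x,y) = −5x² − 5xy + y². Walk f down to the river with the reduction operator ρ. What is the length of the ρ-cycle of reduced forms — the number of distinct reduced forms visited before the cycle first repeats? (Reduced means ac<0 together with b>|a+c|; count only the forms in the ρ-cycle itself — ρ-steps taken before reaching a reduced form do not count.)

D = 45, ⌊√D⌋ = 6
descent: ρ → (1,5,-5)  [lands on river]
river: ρ → (-5,5,1)
ρ-cycle length = 2 (tail of 1 descent step not counted)

2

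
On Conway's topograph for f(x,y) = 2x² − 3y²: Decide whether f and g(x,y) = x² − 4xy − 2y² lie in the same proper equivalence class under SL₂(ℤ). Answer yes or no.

D₁ = 24, D₂ = 24
river cycle of f (length 2): (2, 4, -1), (-1, 4, 2)
river cycle of g (length 2): (-2, 4, 1), (1, 4, -2)
cycles differ ⇒ inequivalent

no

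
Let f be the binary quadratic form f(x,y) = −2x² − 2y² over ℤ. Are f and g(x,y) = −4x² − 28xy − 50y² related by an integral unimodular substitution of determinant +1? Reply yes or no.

D₁ = -16, D₂ = -16
f is negative-definite; reduce −f:
−f: reduced (well bottom): (2,0,2) with a≤c, −a<b≤a
flip sign back: reduced form of f is (-2,0,-2)
g is negative-definite; reduce −g:
−g: translate: b→4 (≡28 mod 8), so (4,28,50)→(4,4,2)
−g: flip: (4,4,2)→(2,-4,4)
−g: translate: b→0 (≡-4 mod 4), so (2,-4,4)→(2,0,2)
−g: reduced (well bottom): (2,0,2) with a≤c, −a<b≤a
flip sign back: reduced form of g is (-2,0,-2)
reduced forms (-2, 0, -2) vs (-2, 0, -2) ⇒ equivalent

yes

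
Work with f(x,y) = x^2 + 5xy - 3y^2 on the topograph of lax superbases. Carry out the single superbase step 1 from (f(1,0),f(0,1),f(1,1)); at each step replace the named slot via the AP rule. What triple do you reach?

start (1,-3,3) = (f(1,0),f(0,1),f(1,1))
replace slot 1: 2·((-3)+3) − 1 = -1 → (-1,-3,3)

-1,-3,3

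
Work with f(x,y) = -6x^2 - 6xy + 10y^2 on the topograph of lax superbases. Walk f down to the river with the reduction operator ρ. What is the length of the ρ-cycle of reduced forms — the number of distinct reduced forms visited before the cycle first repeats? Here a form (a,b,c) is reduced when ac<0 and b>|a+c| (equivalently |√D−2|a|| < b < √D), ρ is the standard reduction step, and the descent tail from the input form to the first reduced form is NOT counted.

D = 276, ⌊√D⌋ = 16
descent: ρ → (10,6,-6)  [lands on river]
river: ρ → (-6,6,10)
river: ρ → (10,14,-2)
river: ρ → (-2,14,10)
ρ-cycle length = 4 (tail of 1 descent step not counted)

4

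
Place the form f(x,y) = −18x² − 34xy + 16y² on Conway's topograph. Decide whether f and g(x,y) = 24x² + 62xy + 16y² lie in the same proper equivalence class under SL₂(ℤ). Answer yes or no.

D₁ = 2308, D₂ = 2308
river cycle of f (length 10): (16, 34, -18), (-18, 38, 12), (12, 34, -24), (-24, 14, 22), (22, 30, -16), (-16, 34, 18), (18, 38, -12), (-12, 34, 24), (24, 14, -22), (-22, 30, 16)
river cycle of g (length 10): (16, 34, -18), (-18, 38, 12), (12, 34, -24), (-24, 14, 22), (22, 30, -16), (-16, 34, 18), (18, 38, -12), (-12, 34, 24), (24, 14, -22), (-22, 30, 16)
cycles coincide ⇒ equivalent

yes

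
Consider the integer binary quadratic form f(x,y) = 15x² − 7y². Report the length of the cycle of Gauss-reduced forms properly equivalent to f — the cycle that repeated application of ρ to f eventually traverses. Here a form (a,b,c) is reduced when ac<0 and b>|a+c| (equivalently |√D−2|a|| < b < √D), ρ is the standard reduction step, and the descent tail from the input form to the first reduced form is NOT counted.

D = 420, ⌊√D⌋ = 20
descent: ρ → (-7,14,8)  [lands on river]
river: ρ → (8,18,-3)
river: ρ → (-3,18,8)
river: ρ → (8,14,-7)
ρ-cycle length = 4 (tail of 1 descent step not counted)

4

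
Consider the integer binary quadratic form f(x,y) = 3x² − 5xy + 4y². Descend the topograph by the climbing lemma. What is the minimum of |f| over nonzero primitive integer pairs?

translate: b→1 (≡-5 mod 6), so (3,-5,4)→(3,1,2)
flip: (3,1,2)→(2,-1,3)
reduced (well bottom): (2,-1,3) with a≤c, −a<b≤a
well minimum = a = 2

2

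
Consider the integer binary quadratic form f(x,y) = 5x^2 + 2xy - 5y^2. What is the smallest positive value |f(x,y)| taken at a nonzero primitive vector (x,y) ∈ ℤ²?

river: ρ → (-5,8,2)
river: ρ → (2,8,-5)
river: ρ → (-5,2,5)
river: ρ → (5,8,-2)
river: ρ → (-2,8,5)
river: ρ → (5,2,-5)
closes: descent 0, river 6
min |a| on river = 2

2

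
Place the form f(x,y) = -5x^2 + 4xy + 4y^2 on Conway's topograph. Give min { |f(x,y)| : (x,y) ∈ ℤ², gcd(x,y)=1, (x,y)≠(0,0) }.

river: ρ → (4,4,-5)
river: ρ → (-5,6,3)
river: ρ → (3,6,-5)
river: ρ → (-5,4,4)
closes: descent 0, river 4
min |a| on river = 3

3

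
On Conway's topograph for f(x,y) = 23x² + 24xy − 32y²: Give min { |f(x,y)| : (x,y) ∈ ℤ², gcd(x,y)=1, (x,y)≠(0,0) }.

river: ρ → (-32,40,15)
river: ρ → (15,50,-17)
river: ρ → (-17,52,12)
river: ρ → (12,44,-33)
river: ρ → (-33,22,23)
river: ρ → (23,24,-32)
closes: descent 0, river 6
min |a| on river = 12

12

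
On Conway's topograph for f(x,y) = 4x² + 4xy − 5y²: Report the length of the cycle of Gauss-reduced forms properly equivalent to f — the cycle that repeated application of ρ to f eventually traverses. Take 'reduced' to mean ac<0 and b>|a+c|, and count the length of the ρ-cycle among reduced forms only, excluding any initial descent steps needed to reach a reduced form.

D = 96, ⌊√D⌋ = 9
river: ρ → (-5,6,3)
river: ρ → (3,6,-5)
river: ρ → (-5,4,4)
river: ρ → (4,4,-5)
ρ-cycle length = 4 (tail of 0 descent steps not counted)

4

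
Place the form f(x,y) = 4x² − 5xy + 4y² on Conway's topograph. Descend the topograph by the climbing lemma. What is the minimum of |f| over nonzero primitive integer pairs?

translate: b→3 (≡-5 mod 8), so (4,-5,4)→(4,3,3)
flip: (4,3,3)→(3,-3,4)
translate: b→3 (≡-3 mod 6), so (3,-3,4)→(3,3,4)
reduced (well bottom): (3,3,4) with a≤c, −a<b≤a
well minimum = a = 3

3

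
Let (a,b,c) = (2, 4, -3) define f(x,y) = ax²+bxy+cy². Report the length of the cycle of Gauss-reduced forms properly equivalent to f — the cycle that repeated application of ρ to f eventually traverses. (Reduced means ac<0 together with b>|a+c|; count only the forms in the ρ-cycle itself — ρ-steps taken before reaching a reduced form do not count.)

D = 40, ⌊√D⌋ = 6
river: ρ → (-3,2,3)
river: ρ → (3,4,-2)
river: ρ → (-2,4,3)
river: ρ → (3,2,-3)
river: ρ → (-3,4,2)
river: ρ → (2,4,-3)
ρ-cycle length = 6 (tail of 0 descent steps not counted)

6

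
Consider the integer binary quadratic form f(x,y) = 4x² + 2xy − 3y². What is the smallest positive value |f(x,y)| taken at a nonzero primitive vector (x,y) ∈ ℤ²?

river: ρ → (-3,4,3)
river: ρ → (3,2,-4)
river: ρ → (-4,6,1)
river: ρ → (1,6,-4)
river: ρ → (-4,2,3)
river: ρ → (3,4,-3)
river: ρ → (-3,2,4)
river: ρ → (4,6,-1)
river: ρ → (-1,6,4)
river: ρ → (4,2,-3)
closes: descent 0, river 10
min |a| on river = 1

1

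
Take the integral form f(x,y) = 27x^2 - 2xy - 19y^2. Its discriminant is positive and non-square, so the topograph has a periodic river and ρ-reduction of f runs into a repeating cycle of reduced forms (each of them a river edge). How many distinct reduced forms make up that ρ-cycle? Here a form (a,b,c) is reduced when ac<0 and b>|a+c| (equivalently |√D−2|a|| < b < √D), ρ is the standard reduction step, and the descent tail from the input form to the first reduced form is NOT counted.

D = 2056, ⌊√D⌋ = 45
descent: ρ → (-19,40,6)  [lands on river]
river: ρ → (6,44,-5)
river: ρ → (-5,36,38)
river: ρ → (38,40,-3)
river: ρ → (-3,44,10)
river: ρ → (10,36,-19)
ρ-cycle length = 6 (tail of 1 descent step not counted)

6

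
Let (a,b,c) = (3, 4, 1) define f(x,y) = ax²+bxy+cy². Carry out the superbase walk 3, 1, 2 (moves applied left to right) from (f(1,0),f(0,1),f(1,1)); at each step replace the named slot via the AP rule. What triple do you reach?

start (3,1,8) = (f(1,0),f(0,1),f(1,1))
replace slot 3: 2·(3+1) − 8 = 0 → (3,1,0)
replace slot 1: 2·(1+0) − 3 = -1 → (-1,1,0)
replace slot 2: 2·((-1)+0) − 1 = -3 → (-1,-3,0)

-1,-3,0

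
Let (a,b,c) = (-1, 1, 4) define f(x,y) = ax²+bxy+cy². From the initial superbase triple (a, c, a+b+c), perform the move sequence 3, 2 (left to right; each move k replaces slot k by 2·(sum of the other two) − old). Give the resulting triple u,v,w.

start (-1,4,4) = (f(1,0),f(0,1),f(1,1))
replace slot 3: 2·((-1)+4) − 4 = 2 → (-1,4,2)
replace slot 2: 2·((-1)+2) − 4 = -2 → (-1,-2,2)

-1,-2,2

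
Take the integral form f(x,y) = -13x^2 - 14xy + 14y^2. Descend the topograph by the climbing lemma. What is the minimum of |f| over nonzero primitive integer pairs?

descent: ρ → (14,14,-13)  [lands on river]
river: ρ → (-13,12,15)
river: ρ → (15,18,-10)
river: ρ → (-10,22,11)
river: ρ → (11,22,-10)
river: ρ → (-10,18,15)
river: ρ → (15,12,-13)
river: ρ → (-13,14,14)
closes: descent 1, river 8
min |a| on river = 10

10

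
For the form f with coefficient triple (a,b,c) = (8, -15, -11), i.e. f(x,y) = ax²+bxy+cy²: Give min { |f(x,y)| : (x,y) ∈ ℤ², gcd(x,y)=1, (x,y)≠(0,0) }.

descent: ρ → (-11,15,8)  [lands on river]
river: ρ → (8,17,-9)
river: ρ → (-9,19,6)
river: ρ → (6,17,-12)
river: ρ → (-12,7,11)
river: ρ → (11,15,-8)
river: ρ → (-8,17,9)
river: ρ → (9,19,-6)
river: ρ → (-6,17,12)
river: ρ → (12,7,-11)
closes: descent 1, river 10
min |a| on river = 6

6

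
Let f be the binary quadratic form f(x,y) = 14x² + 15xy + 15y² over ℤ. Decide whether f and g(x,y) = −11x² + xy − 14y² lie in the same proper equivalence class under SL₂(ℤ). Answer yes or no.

D₁ = -615, D₂ = -615
f: translate: b→-13 (≡15 mod 28), so (14,15,15)→(14,-13,14)
f: flip: (14,-13,14)→(14,13,14)
f: reduced (well bottom): (14,13,14) with a≤c, −a<b≤a
g is negative-definite; reduce −g:
−g: reduced (well bottom): (11,-1,14) with a≤c, −a<b≤a
flip sign back: reduced form of g is (-11,1,-14)
reduced forms (14, 13, 14) vs (-11, 1, -14) ⇒ inequivalent

no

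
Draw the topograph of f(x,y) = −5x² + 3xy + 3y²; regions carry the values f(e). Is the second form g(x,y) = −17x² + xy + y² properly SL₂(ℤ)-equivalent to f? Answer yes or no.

D₁ = 69, D₂ = 69
river cycle of f (length 4): (3, 3, -5), (-5, 7, 1), (1, 7, -5), (-5, 3, 3)
river cycle of g (length 4): (1, 7, -5), (-5, 3, 3), (3, 3, -5), (-5, 7, 1)
cycles coincide ⇒ equivalent

yes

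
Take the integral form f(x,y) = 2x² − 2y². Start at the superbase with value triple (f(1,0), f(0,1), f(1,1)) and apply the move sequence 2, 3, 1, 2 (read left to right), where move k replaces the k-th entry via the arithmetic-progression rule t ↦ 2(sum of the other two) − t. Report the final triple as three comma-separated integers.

start (2,-2,0) = (f(1,0),f(0,1),f(1,1))
replace slot 2: 2·(2+0) − (-2) = 6 → (2,6,0)
replace slot 3: 2·(2+6) − 0 = 16 → (2,6,16)
replace slot 1: 2·(6+16) − 2 = 42 → (42,6,16)
replace slot 2: 2·(42+16) − 6 = 110 → (42,110,16)

42,110,16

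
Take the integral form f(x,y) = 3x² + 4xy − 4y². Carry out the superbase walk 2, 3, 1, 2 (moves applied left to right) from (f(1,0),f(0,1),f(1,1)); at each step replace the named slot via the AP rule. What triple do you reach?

start (3,-4,3) = (f(1,0),f(0,1),f(1,1))
replace slot 2: 2·(3+3) − (-4) = 16 → (3,16,3)
replace slot 3: 2·(3+16) − 3 = 35 → (3,16,35)
replace slot 1: 2·(16+35) − 3 = 99 → (99,16,35)
replace slot 2: 2·(99+35) − 16 = 252 → (99,252,35)

99,252,35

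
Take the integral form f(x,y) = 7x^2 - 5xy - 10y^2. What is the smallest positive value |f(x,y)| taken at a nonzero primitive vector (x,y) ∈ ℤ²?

descent: ρ → (-10,5,7)  [lands on river]
river: ρ → (7,9,-8)
river: ρ → (-8,7,8)
river: ρ → (8,9,-7)
river: ρ → (-7,5,10)
river: ρ → (10,15,-2)
river: ρ → (-2,17,2)
river: ρ → (2,15,-10)
closes: descent 1, river 8
min |a| on river = 2

2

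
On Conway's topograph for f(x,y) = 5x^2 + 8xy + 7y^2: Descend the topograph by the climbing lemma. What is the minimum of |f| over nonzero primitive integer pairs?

translate: b→-2 (≡8 mod 10), so (5,8,7)→(5,-2,4)
flip: (5,-2,4)→(4,2,5)
reduced (well bottom): (4,2,5) with a≤c, −a<b≤a
well minimum = a = 4

4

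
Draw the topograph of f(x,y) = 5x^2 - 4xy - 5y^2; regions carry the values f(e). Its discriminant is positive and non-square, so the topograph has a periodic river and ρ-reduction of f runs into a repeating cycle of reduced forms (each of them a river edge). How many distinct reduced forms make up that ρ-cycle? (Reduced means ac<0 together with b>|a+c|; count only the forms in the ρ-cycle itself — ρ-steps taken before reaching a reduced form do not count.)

D = 116, ⌊√D⌋ = 10
descent: ρ → (-5,4,5)  [lands on river]
river: ρ → (5,6,-4)
river: ρ → (-4,10,1)
river: ρ → (1,10,-4)
river: ρ → (-4,6,5)
river: ρ → (5,4,-5)
river: ρ → (-5,6,4)
river: ρ → (4,10,-1)
river: ρ → (-1,10,4)
river: ρ → (4,6,-5)
ρ-cycle length = 10 (tail of 1 descent step not counted)

10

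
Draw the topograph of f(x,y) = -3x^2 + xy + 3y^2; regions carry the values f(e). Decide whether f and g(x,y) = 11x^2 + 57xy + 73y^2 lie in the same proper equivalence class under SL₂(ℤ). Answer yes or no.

D₁ = 37, D₂ = 37
river cycle of f (length 6): (3, 5, -1), (-1, 5, 3), (3, 1, -3), (-3, 5, 1), (1, 5, -3), (-3, 1, 3)
river cycle of g (length 6): (1, 5, -3), (-3, 1, 3), (3, 5, -1), (-1, 5, 3), (3, 1, -3), (-3, 5, 1)
cycles coincide ⇒ equivalent

yes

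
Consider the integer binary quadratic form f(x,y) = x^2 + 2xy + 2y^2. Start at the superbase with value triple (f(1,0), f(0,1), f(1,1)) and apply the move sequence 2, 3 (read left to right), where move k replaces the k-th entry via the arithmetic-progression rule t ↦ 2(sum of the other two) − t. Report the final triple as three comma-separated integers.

start (1,2,5) = (f(1,0),f(0,1),f(1,1))
replace slot 2: 2·(1+5) − 2 = 10 → (1,10,5)
replace slot 3: 2·(1+10) − 5 = 17 → (1,10,17)

1,10,17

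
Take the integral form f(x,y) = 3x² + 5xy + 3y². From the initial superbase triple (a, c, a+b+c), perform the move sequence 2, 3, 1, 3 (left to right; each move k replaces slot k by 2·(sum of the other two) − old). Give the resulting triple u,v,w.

start (3,3,11) = (f(1,0),f(0,1),f(1,1))
replace slot 2: 2·(3+11) − 3 = 25 → (3,25,11)
replace slot 3: 2·(3+25) − 11 = 45 → (3,25,45)
replace slot 1: 2·(25+45) − 3 = 137 → (137,25,45)
replace slot 3: 2·(137+25) − 45 = 279 → (137,25,279)

137,25,279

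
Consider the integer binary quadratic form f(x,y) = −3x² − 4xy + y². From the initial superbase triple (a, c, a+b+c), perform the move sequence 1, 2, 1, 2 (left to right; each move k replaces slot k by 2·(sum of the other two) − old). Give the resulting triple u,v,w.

start (-3,1,-6) = (f(1,0),f(0,1),f(1,1))
replace slot 1: 2·(1+(-6)) − (-3) = -7 → (-7,1,-6)
replace slot 2: 2·((-7)+(-6)) − 1 = -27 → (-7,-27,-6)
replace slot 1: 2·((-27)+(-6)) − (-7) = -59 → (-59,-27,-6)
replace slot 2: 2·((-59)+(-6)) − (-27) = -103 → (-59,-103,-6)

-59,-103,-6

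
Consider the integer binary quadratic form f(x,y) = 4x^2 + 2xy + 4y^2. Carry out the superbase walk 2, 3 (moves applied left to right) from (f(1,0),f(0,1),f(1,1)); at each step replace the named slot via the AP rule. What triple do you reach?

start (4,4,10) = (f(1,0),f(0,1),f(1,1))
replace slot 2: 2·(4+10) − 4 = 24 → (4,24,10)
replace slot 3: 2·(4+24) − 10 = 46 → (4,24,46)

4,24,46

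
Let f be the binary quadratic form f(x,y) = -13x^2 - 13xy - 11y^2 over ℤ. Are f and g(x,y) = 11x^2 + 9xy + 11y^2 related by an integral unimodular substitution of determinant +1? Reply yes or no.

D₁ = -403, D₂ = -403
f is negative-definite; reduce −f:
−f: flip: (13,13,11)→(11,-13,13)
−f: translate: b→9 (≡-13 mod 22), so (11,-13,13)→(11,9,11)
−f: reduced (well bottom): (11,9,11) with a≤c, −a<b≤a
flip sign back: reduced form of f is (-11,-9,-11)
g: reduced (well bottom): (11,9,11) with a≤c, −a<b≤a
reduced forms (-11, -9, -11) vs (11, 9, 11) ⇒ inequivalent

no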